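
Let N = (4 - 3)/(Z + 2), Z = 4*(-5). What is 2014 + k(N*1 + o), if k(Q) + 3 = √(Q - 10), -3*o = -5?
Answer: 2011 + I*√302/6 ≈ 2011.0 + 2.8964*I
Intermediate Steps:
Z = -20
o = 5/3 (o = -⅓*(-5) = 5/3 ≈ 1.6667)
N = -1/18 (N = (4 - 3)/(-20 + 2) = 1/(-18) = 1*(-1/18) = -1/18 ≈ -0.055556)
k(Q) = -3 + √(-10 + Q) (k(Q) = -3 + √(Q - 10) = -3 + √(-10 + Q))
2014 + k(N*1 + o) = 2014 + (-3 + √(-10 + (-1/18*1 + 5/3))) = 2014 + (-3 + √(-10 + (-1/18 + 5/3))) = 2014 + (-3 + √(-10 + 29/18)) = 2014 + (-3 + √(-151/18)) = 2014 + (-3 + I*√302/6) = 2011 + I*√302/6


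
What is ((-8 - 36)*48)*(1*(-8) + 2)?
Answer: 12672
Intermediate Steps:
((-8 - 36)*48)*(1*(-8) + 2) = (-44*48)*(-8 + 2) = -2112*(-6) = 12672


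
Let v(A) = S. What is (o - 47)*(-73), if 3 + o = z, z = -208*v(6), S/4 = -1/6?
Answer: -19418/3 ≈ -6472.7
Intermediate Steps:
S = -2/3 (S = 4*(-1/6) = -2/3 ≈ -0.66667)
v(A) = -2/3
z = 416/3 (z = -208*(-2/3) = 416/3 ≈ 138.67)
o = 407/3 (o = -3 + 416/3 = 407/3 ≈ 135.67)
(o - 47)*(-73) = (407/3 - 47)*(-73) = (266/3)*(-73) = -19418/3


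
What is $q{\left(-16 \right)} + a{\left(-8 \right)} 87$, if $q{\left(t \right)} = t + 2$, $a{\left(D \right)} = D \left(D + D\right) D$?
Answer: $-89102$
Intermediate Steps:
$a{\left(D \right)} = 2 D^{3}$ ($a{\left(D \right)} = D 2 D D = 2 D^{2} D = 2 D^{3}$)
$q{\left(t \right)} = 2 + t$
$q{\left(-16 \right)} + a{\left(-8 \right)} 87 = \left(2 - 16\right) + 2 \left(-8\right)^{3} \cdot 87 = -14 + 2 \left(-512\right) 87 = -14 - 89088 = -89102$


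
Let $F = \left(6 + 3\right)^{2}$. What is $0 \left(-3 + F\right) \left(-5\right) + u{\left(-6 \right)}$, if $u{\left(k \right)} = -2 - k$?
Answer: $4$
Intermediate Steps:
$F = 81$ ($F = 9^{2} = 81$)
$0 \left(-3 + F\right) \left(-5\right) + u{\left(-6 \right)} = 0 \left(-3 + 81\right) \left(-5\right) - -4 = 0 \cdot 78 \left(-5\right) + \left(-2 + 6\right) = 0 \left(-5\right) + 4 = 0 + 4 = 4$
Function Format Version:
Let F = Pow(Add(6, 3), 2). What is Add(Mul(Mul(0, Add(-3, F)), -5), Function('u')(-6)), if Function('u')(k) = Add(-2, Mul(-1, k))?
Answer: 4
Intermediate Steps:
F = 81 (F = Pow(9, 2) = 81)
Add(Mul(Mul(0, Add(-3, F)), -5), Function('u')(-6)) = Add(Mul(Mul(0, Add(-3, 81)), -5), Add(-2, Mul(-1, -6))) = Add(Mul(Mul(0, 78), -5), Add(-2, 6)) = Add(Mul(0, -5), 4) = Add(0, 4) = 4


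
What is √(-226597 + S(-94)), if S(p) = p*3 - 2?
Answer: 9*I*√2801 ≈ 476.32*I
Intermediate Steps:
S(p) = -2 + 3*p (S(p) = 3*p - 2 = -2 + 3*p)
√(-226597 + S(-94)) = √(-226597 + (-2 + 3*(-94))) = √(-226597 + (-2 - 282)) = √(-226597 - 284) = √(-226881) = 9*I*√2801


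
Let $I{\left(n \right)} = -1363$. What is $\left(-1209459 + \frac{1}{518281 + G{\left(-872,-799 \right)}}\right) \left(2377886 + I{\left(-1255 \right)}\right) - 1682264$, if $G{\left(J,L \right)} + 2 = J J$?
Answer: $- \frac{3675272330165093300}{1278663} \approx -2.8743 \cdot 10^{12}$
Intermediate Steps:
$G{\left(J,L \right)} = -2 + J^{2}$ ($G{\left(J,L \right)} = -2 + J J = -2 + J^{2}$)
$\left(-1209459 + \frac{1}{518281 + G{\left(-872,-799 \right)}}\right) \left(2377886 + I{\left(-1255 \right)}\right) - 1682264 = \left(-1209459 + \frac{1}{518281 - \left(2 - \left(-872\right)^{2}\right)}\right) \left(2377886 - 1363\right) - 1682264 = \left(-1209459 + \frac{1}{518281 + \left(-2 + 760384\right)}\right) 2376523 - 1682264 = \left(-1209459 + \frac{1}{518281 + 760382}\right) 2376523 - 1682264 = \left(-1209459 + \frac{1}{1278663}\right) 2376523 - 1682264 = \left(- \frac{1546490473316}{1278663}\right) 2376523 - 1682264 = - \frac{3675270179116360268}{1278663} - 1682264 = - \frac{3675272330165093300}{1278663}$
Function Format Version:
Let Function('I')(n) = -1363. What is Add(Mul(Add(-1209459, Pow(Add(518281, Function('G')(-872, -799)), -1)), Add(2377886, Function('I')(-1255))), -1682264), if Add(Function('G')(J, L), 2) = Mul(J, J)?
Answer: Rational(-3675272330165093300, 1278663) ≈ -2.8743e+12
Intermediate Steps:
Function('G')(J, L) = Add(-2, Pow(J, 2)) (Function('G')(J, L) = Add(-2, Mul(J, J)) = Add(-2, Pow(J, 2)))
Add(Mul(Add(-1209459, Pow(Add(518281, Function('G')(-872, -799)), -1)), Add(2377886, Function('I')(-1255))), -1682264) = Add(Mul(Add(-1209459, Pow(Add(518281, Add(-2, Pow(-872, 2))), -1)), Add(2377886, -1363)), -1682264) = Add(Mul(Add(-1209459, Pow(Add(518281, Add(-2, 760384)), -1)), 2376523), -1682264) = Add(Mul(Add(-1209459, Pow(Add(518281, 760382), -1)), 2376523), -1682264) = Add(Mul(Add(-1209459, Pow(1278663, -1)), 2376523), -1682264) = Add(Mul(Add(-1209459, Rational(1, 1278663)), 2376523), -1682264) = Add(Mul(Rational(-1546490473316, 1278663), 2376523), -1682264) = Add(Rational(-3675270179116360268, 1278663), -1682264) = Rational(-3675272330165093300, 1278663)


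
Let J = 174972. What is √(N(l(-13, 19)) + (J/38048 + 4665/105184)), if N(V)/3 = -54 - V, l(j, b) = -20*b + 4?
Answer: √948861113914850790/31265944 ≈ 31.155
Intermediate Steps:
l(j, b) = 4 - 20*b
N(V) = -162 - 3*V (N(V) = 3*(-54 - V) = -162 - 3*V)
√(N(l(-13, 19)) + (J/38048 + 4665/105184)) = √((-162 - 3*(4 - 20*19)) + (174972/38048 + 4665/105184)) = √((-162 - 3*(4 - 380)) + (174972*(1/38048) + 4665*(1/105184))) = √((-162 - 3*(-376)) + (43743/9512 + 4665/105184)) = √((-162 + 1128) + 580679649/125063776) = √(966 + 580679649/125063776) = √(121392287265/125063776) = √948861113914850790/31265944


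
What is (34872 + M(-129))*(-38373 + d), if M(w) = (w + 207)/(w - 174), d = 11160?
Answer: -95845437798/101 ≈ -9.4896e+8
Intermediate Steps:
M(w) = (207 + w)/(-174 + w)
(34872 + M(-129))*(-38373 + d) = (34872 + (207 - 129)/(-174 - 129))*(-38373 + 11160) = (34872 + 78/(-303))*(-27213) = (34872 - 1/303*78)*(-27213) = (34872 - 26/101)*(-27213) = (3522046/101)*(-27213) = -95845437798/101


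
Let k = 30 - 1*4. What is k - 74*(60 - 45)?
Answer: -1084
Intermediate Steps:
k = 26 (k = 30 - 4 = 26)
k - 74*(60 - 45) = 26 - 74*(60 - 45) = 26 - 74*15 = 26 - 1110 = -1084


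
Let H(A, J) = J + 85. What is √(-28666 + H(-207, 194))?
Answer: I*√28387 ≈ 168.48*I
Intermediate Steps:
H(A, J) = 85 + J
√(-28666 + H(-207, 194)) = √(-28666 + (85 + 194)) = √(-28666 + 279) = √(-28387) = I*√28387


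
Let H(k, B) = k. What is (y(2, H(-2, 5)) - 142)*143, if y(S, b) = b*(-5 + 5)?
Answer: -20306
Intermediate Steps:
y(S, b) = 0 (y(S, b) = b*0 = 0)
(y(2, H(-2, 5)) - 142)*143 = (0 - 142)*143 = -142*143 = -20306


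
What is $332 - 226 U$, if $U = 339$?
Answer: $-76282$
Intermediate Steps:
$332 - 226 U = 332 - 76614 = -76282$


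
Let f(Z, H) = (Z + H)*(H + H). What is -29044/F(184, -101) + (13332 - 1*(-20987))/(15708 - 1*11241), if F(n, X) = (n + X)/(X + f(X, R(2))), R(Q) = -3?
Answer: -67850935127/370761 ≈ -1.8300e+5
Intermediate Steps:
f(Z, H) = 2*H*(H + Z) (f(Z, H) = (H + Z)*(2*H) = 2*H*(H + Z))
F(n, X) = (X + n)/(18 - 5*X) (F(n, X) = (n + X)/(X + 2*(-3)*(-3 + X)) = (X + n)/(X + (18 - 6*X)) = (X + n)/(18 - 5*X))
-29044/F(184, -101) + (13332 - 1*(-20987))/(15708 - 1*11241) = -29044*(18 - 5*(-101))/(-101 + 184) + (13332 - 1*(-20987))/(15708 - 1*11241) = -29044/(83/(18 + 505)) + (13332 + 20987)/(15708 - 11241) = -29044/(83/523) + 34319/4467 = -29044/((1/523)*83) + 34319*(1/4467) = -29044/83/523 + 34319/4467 = -29044*523/83 + 34319/4467 = -15190012/83 + 34319/4467 = -67850935127/370761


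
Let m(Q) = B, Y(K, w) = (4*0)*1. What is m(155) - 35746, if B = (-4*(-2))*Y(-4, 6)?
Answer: -35746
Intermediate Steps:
Y(K, w) = 0 (Y(K, w) = 0*1 = 0)
B = 0 (B = -4*(-2)*0 = 8*0 = 0)
m(Q) = 0
m(155) - 35746 = 0 - 35746 = -35746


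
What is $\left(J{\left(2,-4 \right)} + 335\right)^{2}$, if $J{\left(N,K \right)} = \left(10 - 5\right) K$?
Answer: $99225$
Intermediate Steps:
$J{\left(N,K \right)} = 5 K$
$\left(J{\left(2,-4 \right)} + 335\right)^{2} = \left(5 \left(-4\right) + 335\right)^{2} = \left(-20 + 335\right)^{2} = 315^{2} = 99225$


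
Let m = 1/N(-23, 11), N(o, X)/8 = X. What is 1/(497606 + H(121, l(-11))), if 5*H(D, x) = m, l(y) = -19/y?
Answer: 440/218946641 ≈ 2.0096e-6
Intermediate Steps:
N(o, X) = 8*X
m = 1/88 (m = 1/(8*11) = 1/88 ≈ 0.011364)
H(D, x) = 1/440 (H(D, x) = (⅕)*(1/88) = 1/440)
1/(497606 + H(121, l(-11))) = 1/(497606 + 1/440) = 1/(218946641/440) = 440/218946641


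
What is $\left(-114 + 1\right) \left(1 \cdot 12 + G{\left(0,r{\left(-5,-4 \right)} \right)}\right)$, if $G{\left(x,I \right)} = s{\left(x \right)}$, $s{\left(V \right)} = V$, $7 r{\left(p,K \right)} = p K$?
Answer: $-1356$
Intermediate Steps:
$r{\left(p,K \right)} = \frac{K p}{7}$ ($r{\left(p,K \right)} = \frac{p K}{7} = \frac{K p}{7}$)
$G{\left(x,I \right)} = x$
$\left(-114 + 1\right) \left(1 \cdot 12 + G{\left(0,r{\left(-5,-4 \right)} \right)}\right) = \left(-114 + 1\right) \left(1 \cdot 12 + 0\right) = - 113 \left(12 + 0\right) = \left(-113\right) 12 = -1356$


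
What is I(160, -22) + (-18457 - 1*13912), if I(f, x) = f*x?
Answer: -35889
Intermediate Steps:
I(160, -22) + (-18457 - 1*13912) = 160*(-22) + (-18457 - 1*13912) = -3520 + (-18457 - 13912) = -3520 - 32369 = -35889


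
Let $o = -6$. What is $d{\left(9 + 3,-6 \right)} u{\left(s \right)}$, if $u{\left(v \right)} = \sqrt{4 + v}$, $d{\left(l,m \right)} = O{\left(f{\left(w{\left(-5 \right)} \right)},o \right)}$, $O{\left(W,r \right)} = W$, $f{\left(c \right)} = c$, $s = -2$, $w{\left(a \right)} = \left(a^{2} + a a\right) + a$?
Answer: $45 \sqrt{2} \approx 63.64$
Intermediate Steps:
$w{\left(a \right)} = a + 2 a^{2}$ ($w{\left(a \right)} = \left(a^{2} + a^{2}\right) + a = 2 a^{2} + a = a + 2 a^{2}$)
$d{\left(l,m \right)} = 45$ ($d{\left(l,m \right)} = - 5 \left(1 + 2 \left(-5\right)\right) = - 5 \left(1 - 10\right) = \left(-5\right) \left(-9\right) = 45$)
$d{\left(9 + 3,-6 \right)} u{\left(s \right)} = 45 \sqrt{4 - 2} = 45 \sqrt{2}$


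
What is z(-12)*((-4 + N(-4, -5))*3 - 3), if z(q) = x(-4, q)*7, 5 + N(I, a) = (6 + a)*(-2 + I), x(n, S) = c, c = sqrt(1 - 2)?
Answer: -336*I ≈ -336.0*I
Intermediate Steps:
c = I (c = sqrt(-1) = I ≈ 1.0*I)
x(n, S) = I
N(I, a) = -5 + (-2 + I)*(6 + a) (N(I, a) = -5 + (6 + a)*(-2 + I) = -5 + (-2 + I)*(6 + a))
z(q) = 7*I (z(q) = I*7 = 7*I)
z(-12)*((-4 + N(-4, -5))*3 - 3) = (7*I)*((-4 + (-17 - 2*(-5) + 6*(-4) - 4*(-5)))*3 - 3) = (7*I)*((-4 + (-17 + 10 - 24 + 20))*3 - 3) = (7*I)*((-4 - 11)*3 - 3) = (7*I)*(-15*3 - 3) = (7*I)*(-45 - 3) = (7*I)*(-48) = -336*I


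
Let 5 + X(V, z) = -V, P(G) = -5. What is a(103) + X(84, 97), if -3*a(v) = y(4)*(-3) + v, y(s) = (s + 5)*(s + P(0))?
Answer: -397/3 ≈ -132.33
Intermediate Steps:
y(s) = (-5 + s)*(5 + s) (y(s) = (s + 5)*(s - 5) = (5 + s)*(-5 + s) = (-5 + s)*(5 + s))
a(v) = -9 - v/3 (a(v) = -((-25 + 4**2)*(-3) + v)/3 = -((-25 + 16)*(-3) + v)/3 = -(-9*(-3) + v)/3 = -(27 + v)/3 = -9 - v/3)
X(V, z) = -5 - V
a(103) + X(84, 97) = (-9 - 1/3*103) + (-5 - 1*84) = (-9 - 103/3) + (-5 - 84) = -130/3 - 89 = -397/3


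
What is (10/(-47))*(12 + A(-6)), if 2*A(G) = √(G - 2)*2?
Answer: -120/47 - 20*I*√2/47 ≈ -2.5532 - 0.60179*I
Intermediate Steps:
A(G) = √(-2 + G) (A(G) = (√(G - 2)*2)/2 = (√(-2 + G)*2)/2 = (2*√(-2 + G))/2 = √(-2 + G))
(10/(-47))*(12 + A(-6)) = (10/(-47))*(12 + √(-2 - 6)) = (10*(-1/47))*(12 + √(-8)) = -10*(12 + 2*I*√2)/47 = -120/47 - 20*I*√2/47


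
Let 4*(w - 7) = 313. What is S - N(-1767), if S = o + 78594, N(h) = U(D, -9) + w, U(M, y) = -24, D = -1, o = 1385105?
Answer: 5854551/4 ≈ 1.4636e+6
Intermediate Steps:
w = 341/4 (w = 7 + (¼)*313 = 7 + 313/4 = 341/4 ≈ 85.250)
N(h) = 245/4 (N(h) = -24 + 341/4 = 245/4)
S = 1463699 (S = 1385105 + 78594 = 1463699)
S - N(-1767) = 1463699 - 1*245/4 = 1463699 - 245/4 = 5854551/4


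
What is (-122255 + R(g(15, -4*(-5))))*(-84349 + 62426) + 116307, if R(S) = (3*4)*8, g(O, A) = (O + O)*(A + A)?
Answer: 2678208064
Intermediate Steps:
g(O, A) = 4*A*O (g(O, A) = (2*O)*(2*A) = 4*A*O)
R(S) = 96 (R(S) = 12*8 = 96)
(-122255 + R(g(15, -4*(-5))))*(-84349 + 62426) + 116307 = (-122255 + 96)*(-84349 + 62426) + 116307 = -122159*(-21923) + 116307 = 2678091757 + 116307 = 2678208064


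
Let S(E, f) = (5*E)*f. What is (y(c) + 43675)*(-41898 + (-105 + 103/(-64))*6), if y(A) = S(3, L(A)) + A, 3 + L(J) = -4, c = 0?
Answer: -29653850925/16 ≈ -1.8534e+9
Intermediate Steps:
L(J) = -7 (L(J) = -3 - 4 = -7)
S(E, f) = 5*E*f
y(A) = -105 + A (y(A) = 5*3*(-7) + A = -105 + A)
(y(c) + 43675)*(-41898 + (-105 + 103/(-64))*6) = ((-105 + 0) + 43675)*(-41898 + (-105 + 103/(-64))*6) = (-105 + 43675)*(-41898 + (-105 + 103*(-1/64))*6) = 43570*(-41898 + (-105 - 103/64)*6) = 43570*(-41898 - 6823/64*6) = 43570*(-41898 - 20469/32) = 43570*(-1361205/32) = -29653850925/16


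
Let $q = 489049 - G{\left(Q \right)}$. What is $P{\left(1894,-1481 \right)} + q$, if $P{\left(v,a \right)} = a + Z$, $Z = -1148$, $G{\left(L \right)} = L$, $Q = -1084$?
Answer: $487504$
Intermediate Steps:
$q = 490133$ ($q = 489049 - -1084 = 489049 + 1084 = 490133$)
$P{\left(v,a \right)} = -1148 + a$ ($P{\left(v,a \right)} = a - 1148 = -1148 + a$)
$P{\left(1894,-1481 \right)} + q = \left(-1148 - 1481\right) + 490133 = -2629 + 490133 = 487504$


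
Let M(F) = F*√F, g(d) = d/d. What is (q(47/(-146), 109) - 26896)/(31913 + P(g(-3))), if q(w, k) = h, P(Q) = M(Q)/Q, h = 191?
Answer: -26705/31914 ≈ -0.83678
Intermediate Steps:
g(d) = 1
M(F) = F^(3/2)
P(Q) = √Q (P(Q) = Q^(3/2)/Q = √Q)
q(w, k) = 191
(q(47/(-146), 109) - 26896)/(31913 + P(g(-3))) = (191 - 26896)/(31913 + √1) = -26705/(31913 + 1) = -26705/31914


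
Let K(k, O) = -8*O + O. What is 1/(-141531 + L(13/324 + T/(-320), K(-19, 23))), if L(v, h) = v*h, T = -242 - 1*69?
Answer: -25920/3672706711 ≈ -7.0575e-6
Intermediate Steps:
T = -311 (T = -242 - 69 = -311)
K(k, O) = -7*O
L(v, h) = h*v
1/(-141531 + L(13/324 + T/(-320), K(-19, 23))) = 1/(-141531 + (-7*23)*(13/324 - 311/(-320))) = 1/(-141531 - 161*(13*(1/324) - 311*(-1/320))) = 1/(-141531 - 161*(13/324 + 311/320)) = 1/(-141531 - 161*26231/25920) = 1/(-141531 - 4223191/25920) = 1/(-3672706711/25920) = -25920/3672706711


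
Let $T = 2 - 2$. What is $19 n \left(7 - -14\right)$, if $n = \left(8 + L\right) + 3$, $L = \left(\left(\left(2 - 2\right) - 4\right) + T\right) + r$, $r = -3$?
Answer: $1596$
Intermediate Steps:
$T = 0$ ($T = 2 - 2 = 0$)
$L = -7$ ($L = \left(\left(\left(2 - 2\right) - 4\right) + 0\right) - 3 = \left(\left(0 - 4\right) + 0\right) - 3 = \left(-4 + 0\right) - 3 = -4 - 3 = -7$)
$n = 4$ ($n = \left(8 - 7\right) + 3 = 1 + 3 = 4$)
$19 n \left(7 - -14\right) = 19 \cdot 4 \left(7 - -14\right) = 76 \left(7 + 14\right) = 76 \cdot 21 = 1596$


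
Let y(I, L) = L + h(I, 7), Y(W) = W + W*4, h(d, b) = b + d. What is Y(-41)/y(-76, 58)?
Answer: 205/11 ≈ 18.636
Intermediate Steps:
Y(W) = 5*W (Y(W) = W + 4*W = 5*W)
y(I, L) = 7 + I + L (y(I, L) = L + (7 + I) = 7 + I + L)
Y(-41)/y(-76, 58) = (5*(-41))/(7 - 76 + 58) = -205/(-11) = -205*(-1/11) = 205/11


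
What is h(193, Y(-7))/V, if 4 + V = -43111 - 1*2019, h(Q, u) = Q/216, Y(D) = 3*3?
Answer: -193/9748944 ≈ -1.9797e-5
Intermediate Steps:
Y(D) = 9
h(Q, u) = Q/216 (h(Q, u) = Q*(1/216) = Q/216)
V = -45134 (V = -4 + (-43111 - 1*2019) = -4 + (-43111 - 2019) = -4 - 45130 = -45134)
h(193, Y(-7))/V = ((1/216)*193)/(-45134) = (193/216)*(-1/45134) = -193/9748944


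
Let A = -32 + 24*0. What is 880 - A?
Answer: 912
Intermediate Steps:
A = -32 (A = -32 + 0 = -32)
880 - A = 880 - 1*(-32) = 880 + 32 = 912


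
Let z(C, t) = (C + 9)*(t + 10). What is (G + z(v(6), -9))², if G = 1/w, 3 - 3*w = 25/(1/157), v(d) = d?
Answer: 3460615929/15382084 ≈ 224.98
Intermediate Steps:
z(C, t) = (9 + C)*(10 + t)
w = -3922/3 (w = 1 - 25/(3*(1/157)) = 1 - 25/(3*1/157) = 1 - 25*157/3 = 1 - ⅓*3925 = 1 - 3925/3 = -3922/3 ≈ -1307.3)
G = -3/3922 (G = 1/(-3922/3) = -3/3922 ≈ -0.00076492)
(G + z(v(6), -9))² = (-3/3922 + (90 + 9*(-9) + 10*6 + 6*(-9)))² = (-3/3922 + (90 - 81 + 60 - 54))² = (-3/3922 + 15)² = (58827/3922)² = 3460615929/15382084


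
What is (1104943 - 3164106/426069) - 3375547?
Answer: -322479046594/142023 ≈ -2.2706e+6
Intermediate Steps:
(1104943 - 3164106/426069) - 3375547 = (1104943 - 3164106*1/426069) - 3375547 = (1104943 - 1054702/142023) - 3375547 = 156926264987/142023 - 3375547 = -322479046594/142023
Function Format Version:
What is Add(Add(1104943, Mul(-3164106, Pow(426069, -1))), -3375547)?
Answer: Rational(-322479046594, 142023) ≈ -2.2706e+6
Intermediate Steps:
Add(Add(1104943, Mul(-3164106, Pow(426069, -1))), -3375547) = Add(Add(1104943, Mul(-3164106, Rational(1, 426069))), -3375547) = Add(Add(1104943, Rational(-1054702, 142023)), -3375547) = Add(Rational(156926264987, 142023), -3375547) = Rational(-322479046594, 142023)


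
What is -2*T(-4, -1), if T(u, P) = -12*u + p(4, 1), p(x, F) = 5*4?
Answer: -136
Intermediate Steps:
p(x, F) = 20
T(u, P) = 20 - 12*u (T(u, P) = -12*u + 20 = 20 - 12*u)
-2*T(-4, -1) = -2*(20 - 12*(-4)) = -2*(20 + 48) = -2*68 = -136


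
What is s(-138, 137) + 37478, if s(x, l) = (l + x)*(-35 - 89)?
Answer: 37602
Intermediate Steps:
s(x, l) = -124*l - 124*x (s(x, l) = (l + x)*(-124) = -124*l - 124*x)
s(-138, 137) + 37478 = (-124*137 - 124*(-138)) + 37478 = (-16988 + 17112) + 37478 = 124 + 37478 = 37602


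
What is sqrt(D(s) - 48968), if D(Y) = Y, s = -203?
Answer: I*sqrt(49171) ≈ 221.75*I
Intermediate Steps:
sqrt(D(s) - 48968) = sqrt(-203 - 48968) = sqrt(-49171) = I*sqrt(49171)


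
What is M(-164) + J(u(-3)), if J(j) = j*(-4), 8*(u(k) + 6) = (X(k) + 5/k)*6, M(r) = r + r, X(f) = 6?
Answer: -317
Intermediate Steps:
M(r) = 2*r
u(k) = -3/2 + 15/(4*k) (u(k) = -6 + ((6 + 5/k)*6)/8 = -6 + (36 + 30/k)/8 = -6 + (9/2 + 15/(4*k)) = -3/2 + 15/(4*k))
J(j) = -4*j
M(-164) + J(u(-3)) = 2*(-164) - 3*(5 - 2*(-3))/(-3) = -328 - 3*(-1)*(5 + 6)/3 = -328 - 3*(-1)*11/3 = -328 - 4*(-11/4) = -328 + 11 = -317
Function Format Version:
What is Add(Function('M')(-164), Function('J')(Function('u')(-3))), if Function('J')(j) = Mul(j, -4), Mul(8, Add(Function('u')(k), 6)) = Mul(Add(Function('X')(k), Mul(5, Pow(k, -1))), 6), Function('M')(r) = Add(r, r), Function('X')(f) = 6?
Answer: -317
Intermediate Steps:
Function('M')(r) = Mul(2, r)
Function('u')(k) = Add(Rational(-3, 2), Mul(Rational(15, 4), Pow(k, -1))) (Function('u')(k) = Add(-6, Mul(Rational(1, 8), Mul(Add(6, Mul(5, Pow(k, -1))), 6))) = Add(-6, Mul(Rational(1, 8), Add(36, Mul(30, Pow(k, -1))))) = Add(-6, Add(Rational(9, 2), Mul(Rational(15, 4), Pow(k, -1)))) = Add(Rational(-3, 2), Mul(Rational(15, 4), Pow(k, -1))))
Function('J')(j) = Mul(-4, j)
Add(Function('M')(-164), Function('J')(Function('u')(-3))) = Add(Mul(2, -164), Mul(-4, Mul(Rational(3, 4), Pow(-3, -1), Add(5, Mul(-2, -3))))) = Add(-328, Mul(-4, Mul(Rational(3, 4), Rational(-1, 3), Add(5, 6)))) = Add(-328, Mul(-4, Mul(Rational(3, 4), Rational(-1, 3), 11))) = Add(-328, Mul(-4, Rational(-11, 4))) = Add(-328, 11) = -317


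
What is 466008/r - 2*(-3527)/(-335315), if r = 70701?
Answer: 51920249222/7902368605 ≈ 6.5702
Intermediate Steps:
466008/r - 2*(-3527)/(-335315) = 466008/70701 - 2*(-3527)/(-335315) = 466008*(1/70701) + 7054*(-1/335315) = 155336/23567 - 7054/335315 = 51920249222/7902368605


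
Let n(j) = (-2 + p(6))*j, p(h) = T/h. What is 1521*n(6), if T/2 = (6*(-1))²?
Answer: 91260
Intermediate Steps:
T = 72 (T = 2*(6*(-1))² = 2*(-6)² = 2*36 = 72)
p(h) = 72/h
n(j) = 10*j (n(j) = (-2 + 72/6)*j = (-2 + 72*(⅙))*j = (-2 + 12)*j = 10*j)
1521*n(6) = 1521*(10*6) = 1521*60 = 91260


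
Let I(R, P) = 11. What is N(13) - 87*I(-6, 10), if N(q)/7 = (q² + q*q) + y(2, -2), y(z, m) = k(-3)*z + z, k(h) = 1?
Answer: 1437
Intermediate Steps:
y(z, m) = 2*z (y(z, m) = 1*z + z = z + z = 2*z)
N(q) = 28 + 14*q² (N(q) = 7*((q² + q*q) + 2*2) = 7*((q² + q²) + 4) = 7*(2*q² + 4) = 7*(4 + 2*q²) = 28 + 14*q²)
N(13) - 87*I(-6, 10) = (28 + 14*13²) - 87*11 = (28 + 14*169) - 957 = (28 + 2366) - 957 = 2394 - 957 = 1437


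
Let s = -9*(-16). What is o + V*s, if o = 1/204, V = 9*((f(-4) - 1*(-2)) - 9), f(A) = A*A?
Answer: 2379457/204 ≈ 11664.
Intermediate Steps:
f(A) = A**2
V = 81 (V = 9*(((-4)**2 - 1*(-2)) - 9) = 9*((16 + 2) - 9) = 9*(18 - 9) = 9*9 = 81)
o = 1/204 ≈ 0.0049020
s = 144
o + V*s = 1/204 + 81*144 = 1/204 + 11664 = 2379457/204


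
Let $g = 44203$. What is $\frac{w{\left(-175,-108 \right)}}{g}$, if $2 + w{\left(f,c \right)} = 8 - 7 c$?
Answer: $\frac{762}{44203} \approx 0.017239$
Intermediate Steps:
$w{\left(f,c \right)} = 6 - 7 c$ ($w{\left(f,c \right)} = -2 - \left(-8 + 7 c\right) = 6 - 7 c$)
$\frac{w{\left(-175,-108 \right)}}{g} = \frac{6 - -756}{44203} = \left(6 + 756\right) \frac{1}{44203} = 762 \cdot \frac{1}{44203} = \frac{762}{44203}$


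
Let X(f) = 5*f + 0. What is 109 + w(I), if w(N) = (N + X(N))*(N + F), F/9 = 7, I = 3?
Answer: 1297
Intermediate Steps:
F = 63 (F = 9*7 = 63)
X(f) = 5*f
w(N) = 6*N*(63 + N) (w(N) = (N + 5*N)*(N + 63) = (6*N)*(63 + N) = 6*N*(63 + N))
109 + w(I) = 109 + 6*3*(63 + 3) = 109 + 6*3*66 = 109 + 1188 = 1297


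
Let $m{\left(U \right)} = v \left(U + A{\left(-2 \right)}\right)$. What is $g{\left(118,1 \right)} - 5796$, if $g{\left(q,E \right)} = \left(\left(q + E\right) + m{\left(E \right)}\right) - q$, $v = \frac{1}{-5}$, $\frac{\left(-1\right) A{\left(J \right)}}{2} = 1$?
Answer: $- \frac{28974}{5} \approx -5794.8$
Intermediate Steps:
$A{\left(J \right)} = -2$ ($A{\left(J \right)} = \left(-2\right) 1 = -2$)
$v = - \frac{1}{5} \approx -0.2$
$m{\left(U \right)} = \frac{2}{5} - \frac{U}{5}$ ($m{\left(U \right)} = - \frac{U - 2}{5} = - \frac{-2 + U}{5} = \frac{2}{5} - \frac{U}{5}$)
$g{\left(q,E \right)} = \frac{2}{5} + \frac{4 E}{5}$ ($g{\left(q,E \right)} = \left(\left(q + E\right) - \left(- \frac{2}{5} + \frac{E}{5}\right)\right) - q = \left(\left(E + q\right) - \left(- \frac{2}{5} + \frac{E}{5}\right)\right) - q = \left(\frac{2}{5} + q + \frac{4 E}{5}\right) - q = \frac{2}{5} + \frac{4 E}{5}$)
$g{\left(118,1 \right)} - 5796 = \left(\frac{2}{5} + \frac{4}{5} \cdot 1\right) - 5796 = \left(\frac{2}{5} + \frac{4}{5}\right) - 5796 = \frac{6}{5} - 5796 = - \frac{28974}{5}$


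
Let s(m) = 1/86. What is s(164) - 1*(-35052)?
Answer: 3014473/86 ≈ 35052.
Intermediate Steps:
s(m) = 1/86
s(164) - 1*(-35052) = 1/86 - 1*(-35052) = 1/86 + 35052 = 3014473/86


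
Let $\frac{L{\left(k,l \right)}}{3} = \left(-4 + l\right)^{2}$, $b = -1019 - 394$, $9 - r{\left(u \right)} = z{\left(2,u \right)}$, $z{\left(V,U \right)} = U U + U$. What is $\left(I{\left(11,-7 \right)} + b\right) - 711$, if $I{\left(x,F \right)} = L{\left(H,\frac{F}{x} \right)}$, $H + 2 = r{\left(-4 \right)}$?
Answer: $- \frac{249201}{121} \approx -2059.5$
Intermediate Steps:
$z{\left(V,U \right)} = U + U^{2}$ ($z{\left(V,U \right)} = U^{2} + U = U + U^{2}$)
$r{\left(u \right)} = 9 - u \left(1 + u\right)$
$H = -5$ ($H = -2 + \left(9 - - 4 \left(1 - 4\right)\right) = -2 + \left(9 - \left(-4\right) \left(-3\right)\right) = -2 + \left(9 - 12\right) = -2 - 3 = -5$)
$b = -1413$ ($b = -1019 - 394 = -1413$)
$L{\left(k,l \right)} = 3 \left(-4 + l\right)^{2}$
$I{\left(x,F \right)} = 3 \left(-4 + \frac{F}{x}\right)^{2}$
$\left(I{\left(11,-7 \right)} + b\right) - 711 = \left(\frac{3 \left(-7 - 44\right)^{2}}{121} - 1413\right) - 711 = \left(3 \cdot \frac{1}{121} \left(-7 - 44\right)^{2} - 1413\right) - 711 = \left(3 \cdot \frac{1}{121} \left(-51\right)^{2} - 1413\right) - 711 = \left(3 \cdot \frac{1}{121} \cdot 2601 - 1413\right) - 711 = \left(\frac{7803}{121} - 1413\right) - 711 = - \frac{163170}{121} - 711 = - \frac{249201}{121}$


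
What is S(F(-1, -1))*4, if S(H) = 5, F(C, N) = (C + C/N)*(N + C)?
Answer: 20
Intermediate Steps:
F(C, N) = (C + N)*(C + C/N) (F(C, N) = (C + C/N)*(C + N) = (C + N)*(C + C/N))
S(F(-1, -1))*4 = 5*4 = 20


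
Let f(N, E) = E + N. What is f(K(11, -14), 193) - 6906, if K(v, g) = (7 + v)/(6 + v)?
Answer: -114103/17 ≈ -6711.9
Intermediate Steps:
K(v, g) = (7 + v)/(6 + v)
f(K(11, -14), 193) - 6906 = (193 + (7 + 11)/(6 + 11)) - 6906 = (193 + 18/17) - 6906 = 3299/17 - 6906 = -114103/17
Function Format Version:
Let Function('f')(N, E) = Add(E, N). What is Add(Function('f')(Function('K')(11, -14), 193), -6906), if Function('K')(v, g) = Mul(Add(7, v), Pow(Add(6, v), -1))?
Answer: Rational(-114103, 17) ≈ -6711.9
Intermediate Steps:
Function('K')(v, g) = Mul(Pow(Add(6, v), -1), Add(7, v))
Add(Function('f')(Function('K')(11, -14), 193), -6906) = Add(Add(193, Mul(Pow(Add(6, 11), -1), Add(7, 11))), -6906) = Add(Add(193, Mul(Pow(17, -1), 18)), -6906) = Add(Add(193, Mul(Rational(1, 17), 18)), -6906) = Add(Add(193, Rational(18, 17)), -6906) = Add(Rational(3299, 17), -6906) = Rational(-114103, 17)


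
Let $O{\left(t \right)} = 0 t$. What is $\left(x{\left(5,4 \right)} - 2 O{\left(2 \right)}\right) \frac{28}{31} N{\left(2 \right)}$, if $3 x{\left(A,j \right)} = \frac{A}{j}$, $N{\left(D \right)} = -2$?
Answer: $- \frac{70}{93} \approx -0.75269$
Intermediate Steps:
$x{\left(A,j \right)} = \frac{A}{3 j}$ ($x{\left(A,j \right)} = \frac{A \frac{1}{j}}{3} = \frac{A}{3 j}$)
$O{\left(t \right)} = 0$
$\left(x{\left(5,4 \right)} - 2 O{\left(2 \right)}\right) \frac{28}{31} N{\left(2 \right)} = \left(\frac{1}{3} \cdot 5 \cdot \frac{1}{4} - 0\right) \frac{28}{31} \left(-2\right) = \left(\frac{1}{3} \cdot 5 \cdot \frac{1}{4} + 0\right) 28 \cdot \frac{1}{31} \left(-2\right) = \left(\frac{5}{12} + 0\right) \frac{28}{31} \left(-2\right) = \frac{5}{12} \cdot \frac{28}{31} \left(-2\right) = \frac{35}{93} \left(-2\right) = - \frac{70}{93}$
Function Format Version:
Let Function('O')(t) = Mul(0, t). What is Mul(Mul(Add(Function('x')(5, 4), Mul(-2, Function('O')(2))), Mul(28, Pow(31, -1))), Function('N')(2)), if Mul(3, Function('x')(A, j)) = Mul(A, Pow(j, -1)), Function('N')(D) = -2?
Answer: Rational(-70, 93) ≈ -0.75269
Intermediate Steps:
Function('x')(A, j) = Mul(Rational(1, 3), A, Pow(j, -1)) (Function('x')(A, j) = Mul(Rational(1, 3), Mul(A, Pow(j, -1))) = Mul(Rational(1, 3), A, Pow(j, -1)))
Function('O')(t) = 0
Mul(Mul(Add(Function('x')(5, 4), Mul(-2, Function('O')(2))), Mul(28, Pow(31, -1))), Function('N')(2)) = Mul(Mul(Add(Mul(Rational(1, 3), 5, Pow(4, -1)), Mul(-2, 0)), Mul(28, Pow(31, -1))), -2) = Mul(Mul(Add(Mul(Rational(1, 3), 5, Rational(1, 4)), 0), Mul(28, Rational(1, 31))), -2) = Mul(Mul(Add(Rational(5, 12), 0), Rational(28, 31)), -2) = Mul(Mul(Rational(5, 12), Rational(28, 31)), -2) = Mul(Rational(35, 93), -2) = Rational(-70, 93)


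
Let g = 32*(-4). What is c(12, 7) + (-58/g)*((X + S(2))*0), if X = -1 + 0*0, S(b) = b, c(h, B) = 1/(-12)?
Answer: -1/12 ≈ -0.083333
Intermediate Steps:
c(h, B) = -1/12
g = -128
X = -1 (X = -1 + 0 = -1)
c(12, 7) + (-58/g)*((X + S(2))*0) = -1/12 + (-58/(-128))*((-1 + 2)*0) = -1/12 + (-58*(-1/128))*(1*0) = -1/12 + (29/64)*0 = -1/12 + 0 = -1/12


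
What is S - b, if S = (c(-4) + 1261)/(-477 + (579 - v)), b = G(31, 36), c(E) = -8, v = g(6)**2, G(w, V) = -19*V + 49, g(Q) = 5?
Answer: 7164/11 ≈ 651.27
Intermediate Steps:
G(w, V) = 49 - 19*V
v = 25 (v = 5**2 = 25)
b = -635 (b = 49 - 19*36 = 49 - 684 = -635)
S = 179/11 (S = (-8 + 1261)/(-477 + (579 - 1*25)) = 1253/(-477 + (579 - 25)) = 1253/(-477 + 554) = 1253/77 = 1253*(1/77) = 179/11 ≈ 16.273)
S - b = 179/11 - 1*(-635) = 179/11 + 635 = 7164/11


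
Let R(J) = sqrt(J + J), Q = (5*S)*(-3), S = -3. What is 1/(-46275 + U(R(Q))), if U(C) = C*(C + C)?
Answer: -1/46095 ≈ -2.1694e-5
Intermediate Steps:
Q = 45 (Q = (5*(-3))*(-3) = -15*(-3) = 45)
R(J) = sqrt(2)*sqrt(J) (R(J) = sqrt(2*J) = sqrt(2)*sqrt(J))
U(C) = 2*C**2 (U(C) = C*(2*C) = 2*C**2)
1/(-46275 + U(R(Q))) = 1/(-46275 + 2*(sqrt(2)*sqrt(45))**2) = 1/(-46275 + 2*(sqrt(2)*(3*sqrt(5)))**2) = 1/(-46275 + 2*(3*sqrt(10))**2) = 1/(-46275 + 2*90) = 1/(-46275 + 180) = 1/(-46095) = -1/46095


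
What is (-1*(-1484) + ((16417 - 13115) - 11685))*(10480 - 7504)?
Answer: -20531424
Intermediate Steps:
(-1*(-1484) + ((16417 - 13115) - 11685))*(10480 - 7504) = (1484 + (3302 - 11685))*2976 = (1484 - 8383)*2976 = -6899*2976 = -20531424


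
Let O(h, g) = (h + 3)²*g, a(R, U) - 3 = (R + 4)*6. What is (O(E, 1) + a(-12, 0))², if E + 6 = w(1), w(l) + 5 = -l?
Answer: 1296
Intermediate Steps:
w(l) = -5 - l
E = -12 (E = -6 + (-5 - 1*1) = -6 + (-5 - 1) = -6 - 6 = -12)
a(R, U) = 27 + 6*R (a(R, U) = 3 + (R + 4)*6 = 3 + (4 + R)*6 = 3 + (24 + 6*R) = 27 + 6*R)
O(h, g) = g*(3 + h)² (O(h, g) = (3 + h)²*g = g*(3 + h)²)
(O(E, 1) + a(-12, 0))² = (1*(3 - 12)² + (27 + 6*(-12)))² = (1*(-9)² + (27 - 72))² = (1*81 - 45)² = (81 - 45)² = 36² = 1296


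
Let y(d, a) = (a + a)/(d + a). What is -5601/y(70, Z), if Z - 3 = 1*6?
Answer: -147493/6 ≈ -24582.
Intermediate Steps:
Z = 9 (Z = 3 + 1*6 = 3 + 6 = 9)
y(d, a) = 2*a/(a + d) (y(d, a) = (2*a)/(a + d) = 2*a/(a + d))
-5601/y(70, Z) = -5601/(2*9/(9 + 70)) = -5601/(2*9/79) = -5601/(2*9*(1/79)) = -5601/18/79 = -5601*79/18 = -147493/6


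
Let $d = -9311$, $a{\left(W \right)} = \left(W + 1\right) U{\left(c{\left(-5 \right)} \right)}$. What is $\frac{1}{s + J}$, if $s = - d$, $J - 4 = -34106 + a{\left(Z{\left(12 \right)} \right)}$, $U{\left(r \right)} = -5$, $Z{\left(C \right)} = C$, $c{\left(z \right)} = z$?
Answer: $- \frac{1}{24856} \approx -4.0232 \cdot 10^{-5}$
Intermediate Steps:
$a{\left(W \right)} = -5 - 5 W$ ($a{\left(W \right)} = \left(W + 1\right) \left(-5\right) = \left(1 + W\right) \left(-5\right) = -5 - 5 W$)
$J = -34167$ ($J = 4 - 34171 = -34167$)
$s = 9311$ ($s = \left(-1\right) \left(-9311\right) = 9311$)
$\frac{1}{s + J} = \frac{1}{9311 - 34167} = \frac{1}{-24856} = - \frac{1}{24856}$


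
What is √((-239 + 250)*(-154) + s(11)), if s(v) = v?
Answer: 3*I*√187 ≈ 41.024*I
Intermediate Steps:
√((-239 + 250)*(-154) + s(11)) = √((-239 + 250)*(-154) + 11) = √(11*(-154) + 11) = √(-1694 + 11) = √(-1683) = 3*I*√187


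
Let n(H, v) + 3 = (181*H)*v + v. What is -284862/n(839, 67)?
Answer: -94954/3391539 ≈ -0.027997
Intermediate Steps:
n(H, v) = -3 + v + 181*H*v (n(H, v) = -3 + ((181*H)*v + v) = -3 + (181*H*v + v) = -3 + (v + 181*H*v) = -3 + v + 181*H*v)
-284862/n(839, 67) = -284862/(-3 + 67 + 181*839*67) = -284862/(-3 + 67 + 10174553) = -284862/10174617 = -284862*1/10174617 = -94954/3391539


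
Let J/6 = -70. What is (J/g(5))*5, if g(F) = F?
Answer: -420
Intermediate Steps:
J = -420 (J = 6*(-70) = -420)
(J/g(5))*5 = -420/5*5 = -420*⅕*5 = -84*5 = -420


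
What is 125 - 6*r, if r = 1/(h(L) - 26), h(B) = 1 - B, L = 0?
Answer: 3131/25 ≈ 125.24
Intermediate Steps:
r = -1/25 (r = 1/((1 - 1*0) - 26) = 1/((1 + 0) - 26) = 1/(1 - 26) = 1/(-25) = -1/25 ≈ -0.040000)
125 - 6*r = 125 - 6*(-1/25) = 125 + 6/25 = 3131/25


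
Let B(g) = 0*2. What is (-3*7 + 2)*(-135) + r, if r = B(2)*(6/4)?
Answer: 2565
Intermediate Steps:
B(g) = 0
r = 0 (r = 0*(6/4) = 0*(6*(¼)) = 0*(3/2) = 0)
(-3*7 + 2)*(-135) + r = (-3*7 + 2)*(-135) + 0 = (-21 + 2)*(-135) + 0 = -19*(-135) + 0 = 2565 + 0 = 2565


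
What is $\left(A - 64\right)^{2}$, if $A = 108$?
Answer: $1936$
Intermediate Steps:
$\left(A - 64\right)^{2} = \left(108 - 64\right)^{2} = 44^{2} = 1936$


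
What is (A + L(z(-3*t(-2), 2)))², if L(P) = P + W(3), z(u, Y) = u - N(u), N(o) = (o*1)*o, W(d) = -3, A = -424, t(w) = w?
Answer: 208849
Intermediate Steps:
N(o) = o² (N(o) = o*o = o²)
z(u, Y) = u - u²
L(P) = -3 + P (L(P) = P - 3 = -3 + P)
(A + L(z(-3*t(-2), 2)))² = (-424 + (-3 + (-3*(-2))*(1 - (-3)*(-2))))² = (-424 + (-3 + 6*(1 - 1*6)))² = (-424 + (-3 + 6*(1 - 6)))² = (-424 + (-3 + 6*(-5)))² = (-424 + (-3 - 30))² = (-424 - 33)² = (-457)² = 208849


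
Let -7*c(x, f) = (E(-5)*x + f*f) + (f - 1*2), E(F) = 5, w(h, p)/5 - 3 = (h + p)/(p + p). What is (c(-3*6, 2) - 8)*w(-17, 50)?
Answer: 999/14 ≈ 71.357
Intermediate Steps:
w(h, p) = 15 + 5*(h + p)/(2*p) (w(h, p) = 15 + 5*((h + p)/(p + p)) = 15 + 5*((h + p)/((2*p))) = 15 + 5*((h + p)*(1/(2*p))) = 15 + 5*((h + p)/(2*p)) = 15 + 5*(h + p)/(2*p))
c(x, f) = 2/7 - 5*x/7 - f/7 - f**2/7 (c(x, f) = -((5*x + f*f) + (f - 1*2))/7 = -((5*x + f**2) + (f - 2))/7 = -((f**2 + 5*x) + (-2 + f))/7 = -(-2 + f + f**2 + 5*x)/7 = 2/7 - 5*x/7 - f/7 - f**2/7)
(c(-3*6, 2) - 8)*w(-17, 50) = ((2/7 - (-15)*6/7 - 1/7*2 - 1/7*2**2) - 8)*((5/2)*(-17 + 7*50)/50) = ((2/7 - 5/7*(-18) - 2/7 - 1/7*4) - 8)*((5/2)*(1/50)*(-17 + 350)) = ((2/7 + 90/7 - 2/7 - 4/7) - 8)*((5/2)*(1/50)*333) = (86/7 - 8)*(333/20) = (30/7)*(333/20) = 999/14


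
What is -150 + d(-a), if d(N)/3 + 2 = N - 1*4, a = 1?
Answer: -171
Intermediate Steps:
d(N) = -18 + 3*N (d(N) = -6 + 3*(N - 1*4) = -6 + 3*(N - 4) = -6 + 3*(-4 + N) = -6 + (-12 + 3*N) = -18 + 3*N)
-150 + d(-a) = -150 + (-18 + 3*(-1*1)) = -150 + (-18 + 3*(-1)) = -150 + (-18 - 3) = -150 - 21 = -171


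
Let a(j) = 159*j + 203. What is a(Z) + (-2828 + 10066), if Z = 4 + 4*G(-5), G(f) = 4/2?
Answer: 9349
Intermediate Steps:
G(f) = 2 (G(f) = 4*(1/2) = 2)
Z = 12 (Z = 4 + 4*2 = 4 + 8 = 12)
a(j) = 203 + 159*j
a(Z) + (-2828 + 10066) = (203 + 159*12) + (-2828 + 10066) = (203 + 1908) + 7238 = 2111 + 7238 = 9349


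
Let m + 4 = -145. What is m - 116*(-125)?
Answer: 14351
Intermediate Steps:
m = -149 (m = -4 - 145 = -149)
m - 116*(-125) = -149 - 116*(-125) = -149 + 14500 = 14351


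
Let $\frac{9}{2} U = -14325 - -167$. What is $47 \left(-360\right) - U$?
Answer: $- \frac{123964}{9} \approx -13774.0$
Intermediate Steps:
$U = - \frac{28316}{9}$ ($U = \frac{2 \left(-14325 - -167\right)}{9} = \frac{2 \left(-14325 + 167\right)}{9} = \frac{2}{9} \left(-14158\right) = - \frac{28316}{9} \approx -3146.2$)
$47 \left(-360\right) - U = 47 \left(-360\right) - - \frac{28316}{9} = -16920 + \frac{28316}{9} = - \frac{123964}{9}$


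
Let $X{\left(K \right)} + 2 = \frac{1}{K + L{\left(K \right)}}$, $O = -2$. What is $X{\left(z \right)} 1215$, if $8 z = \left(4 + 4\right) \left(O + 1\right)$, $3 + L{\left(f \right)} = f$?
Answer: $-2673$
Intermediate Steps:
$L{\left(f \right)} = -3 + f$
$z = -1$ ($z = \frac{\left(4 + 4\right) \left(-2 + 1\right)}{8} = \frac{8 \left(-1\right)}{8} = \frac{1}{8} \left(-8\right) = -1$)
$X{\left(K \right)} = -2 + \frac{1}{-3 + 2 K}$ ($X{\left(K \right)} = -2 + \frac{1}{K + \left(-3 + K\right)} = -2 + \frac{1}{-3 + 2 K}$)
$X{\left(z \right)} 1215 = \frac{7 - -4}{-3 + 2 \left(-1\right)} 1215 = \frac{7 + 4}{-3 - 2} \cdot 1215 = \frac{1}{-5} \cdot 11 \cdot 1215 = \left(- \frac{1}{5}\right) 11 \cdot 1215 = \left(- \frac{11}{5}\right) 1215 = -2673$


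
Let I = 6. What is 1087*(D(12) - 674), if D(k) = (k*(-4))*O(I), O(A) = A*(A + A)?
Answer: -4489310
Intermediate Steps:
O(A) = 2*A**2 (O(A) = A*(2*A) = 2*A**2)
D(k) = -288*k (D(k) = (k*(-4))*(2*6**2) = (-4*k)*(2*36) = -4*k*72 = -288*k)
1087*(D(12) - 674) = 1087*(-288*12 - 674) = 1087*(-3456 - 674) = 1087*(-4130) = -4489310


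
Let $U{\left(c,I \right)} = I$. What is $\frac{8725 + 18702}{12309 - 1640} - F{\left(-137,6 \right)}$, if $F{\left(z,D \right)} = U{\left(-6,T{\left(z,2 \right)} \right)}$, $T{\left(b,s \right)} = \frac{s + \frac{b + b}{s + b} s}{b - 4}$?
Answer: $\frac{11293621}{4320945} \approx 2.6137$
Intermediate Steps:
$T{\left(b,s \right)} = \frac{s + \frac{2 b s}{b + s}}{-4 + b}$ ($T{\left(b,s \right)} = \frac{s + \frac{2 b}{b + s} s}{-4 + b} = \frac{s + \frac{2 b s}{b + s}}{-4 + b}$)
$F{\left(z,D \right)} = \frac{2 \left(2 + 3 z\right)}{-8 + z^{2} - 2 z}$ ($F{\left(z,D \right)} = \frac{2 \left(2 + 3 z\right)}{z^{2} - 4 z - 8 + z 2} = \frac{2 \left(2 + 3 z\right)}{z^{2} - 4 z - 8 + 2 z} = \frac{2 \left(2 + 3 z\right)}{-8 + z^{2} - 2 z}$)
$\frac{8725 + 18702}{12309 - 1640} - F{\left(-137,6 \right)} = \frac{8725 + 18702}{12309 - 1640} - \frac{2 \left(2 + 3 \left(-137\right)\right)}{-8 + \left(-137\right)^{2} - -274} = \frac{27427}{10669} - \frac{2 \left(2 - 411\right)}{-8 + 18769 + 274} = 27427 \cdot \frac{1}{10669} - 2 \cdot \frac{1}{19035} \left(-409\right) = \frac{27427}{10669} - 2 \cdot \frac{1}{19035} \left(-409\right) = \frac{27427}{10669} - - \frac{818}{19035} = \frac{27427}{10669} + \frac{818}{19035} = \frac{11293621}{4320945}$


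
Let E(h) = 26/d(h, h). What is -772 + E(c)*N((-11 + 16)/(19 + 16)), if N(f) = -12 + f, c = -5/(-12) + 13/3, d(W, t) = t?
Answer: -111308/133 ≈ -836.90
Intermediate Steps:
c = 19/4 (c = -5*(-1/12) + 13*(1/3) = 5/12 + 13/3 = 19/4 ≈ 4.7500)
E(h) = 26/h
-772 + E(c)*N((-11 + 16)/(19 + 16)) = -772 + (26/(19/4))*(-12 + (-11 + 16)/(19 + 16)) = -772 + (26*(4/19))*(-12 + 5/35) = -772 + 104*(-12 + 5*(1/35))/19 = -772 + 104*(-12 + 1/7)/19 = -772 + (104/19)*(-83/7) = -772 - 8632/133 = -111308/133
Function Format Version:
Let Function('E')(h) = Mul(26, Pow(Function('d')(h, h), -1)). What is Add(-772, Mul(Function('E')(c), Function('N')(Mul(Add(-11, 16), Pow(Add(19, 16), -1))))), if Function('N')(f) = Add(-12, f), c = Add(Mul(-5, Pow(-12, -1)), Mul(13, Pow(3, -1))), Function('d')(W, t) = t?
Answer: Rational(-111308, 133) ≈ -836.90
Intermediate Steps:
c = Rational(19, 4) (c = Add(Mul(-5, Rational(-1, 12)), Mul(13, Rational(1, 3))) = Add(Rational(5, 12), Rational(13, 3)) = Rational(19, 4) ≈ 4.7500)
Function('E')(h) = Mul(26, Pow(h, -1))
Add(-772, Mul(Function('E')(c), Function('N')(Mul(Add(-11, 16), Pow(Add(19, 16), -1))))) = Add(-772, Mul(Mul(26, Pow(Rational(19, 4), -1)), Add(-12, Mul(Add(-11, 16), Pow(Add(19, 16), -1))))) = Add(-772, Mul(Mul(26, Rational(4, 19)), Add(-12, Mul(5, Pow(35, -1))))) = Add(-772, Mul(Rational(104, 19), Add(-12, Mul(5, Rational(1, 35))))) = Add(-772, Mul(Rational(104, 19), Add(-12, Rational(1, 7)))) = Add(-772, Mul(Rational(104, 19), Rational(-83, 7))) = Add(-772, Rational(-8632, 133)) = Rational(-111308, 133)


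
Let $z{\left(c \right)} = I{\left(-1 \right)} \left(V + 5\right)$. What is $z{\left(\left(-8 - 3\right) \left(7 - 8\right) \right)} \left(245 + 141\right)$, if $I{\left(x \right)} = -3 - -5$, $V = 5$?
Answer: $7720$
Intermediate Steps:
$I{\left(x \right)} = 2$ ($I{\left(x \right)} = -3 + 5 = 2$)
$z{\left(c \right)} = 20$ ($z{\left(c \right)} = 2 \left(5 + 5\right) = 2 \cdot 10 = 20$)
$z{\left(\left(-8 - 3\right) \left(7 - 8\right) \right)} \left(245 + 141\right) = 20 \left(245 + 141\right) = 20 \cdot 386 = 7720$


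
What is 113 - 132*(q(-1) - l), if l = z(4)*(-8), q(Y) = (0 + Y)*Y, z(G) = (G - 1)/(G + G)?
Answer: -415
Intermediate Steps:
z(G) = (-1 + G)/(2*G) (z(G) = (-1 + G)/((2*G)) = (-1 + G)*(1/(2*G)) = (-1 + G)/(2*G))
q(Y) = Y² (q(Y) = Y*Y = Y²)
l = -3 (l = ((½)*(-1 + 4)/4)*(-8) = ((½)*(¼)*3)*(-8) = (3/8)*(-8) = -3)
113 - 132*(q(-1) - l) = 113 - 132*((-1)² - 1*(-3)) = 113 - 132*(1 + 3) = 113 - 132*4 = 113 - 528 = -415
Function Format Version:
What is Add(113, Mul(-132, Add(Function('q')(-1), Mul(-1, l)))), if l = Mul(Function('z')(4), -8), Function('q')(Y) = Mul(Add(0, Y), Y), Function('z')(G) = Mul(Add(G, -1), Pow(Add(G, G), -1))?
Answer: -415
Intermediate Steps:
Function('z')(G) = Mul(Rational(1, 2), Pow(G, -1), Add(-1, G)) (Function('z')(G) = Mul(Add(-1, G), Pow(Mul(2, G), -1)) = Mul(Add(-1, G), Mul(Rational(1, 2), Pow(G, -1))) = Mul(Rational(1, 2), Pow(G, -1), Add(-1, G)))
Function('q')(Y) = Pow(Y, 2) (Function('q')(Y) = Mul(Y, Y) = Pow(Y, 2))
l = -3 (l = Mul(Mul(Rational(1, 2), Pow(4, -1), Add(-1, 4)), -8) = Mul(Mul(Rational(1, 2), Rational(1, 4), 3), -8) = Mul(Rational(3, 8), -8) = -3)
Add(113, Mul(-132, Add(Function('q')(-1), Mul(-1, l)))) = Add(113, Mul(-132, Add(Pow(-1, 2), Mul(-1, -3)))) = Add(113, Mul(-132, Add(1, 3))) = Add(113, Mul(-132, 4)) = Add(113, -528) = -415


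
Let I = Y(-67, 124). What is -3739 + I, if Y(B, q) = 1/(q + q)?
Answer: -927271/248 ≈ -3739.0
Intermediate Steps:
Y(B, q) = 1/(2*q)
I = 1/248 (I = (½)/124 = (½)*(1/124) = 1/248 ≈ 0.0040323)
-3739 + I = -3739 + 1/248 = -927271/248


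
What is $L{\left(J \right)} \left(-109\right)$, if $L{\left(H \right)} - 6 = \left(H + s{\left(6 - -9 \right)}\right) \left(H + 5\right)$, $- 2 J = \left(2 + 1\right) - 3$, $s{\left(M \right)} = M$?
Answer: $-8829$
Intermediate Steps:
$J = 0$ ($J = - \frac{\left(2 + 1\right) - 3}{2} = - \frac{3 - 3}{2} = \left(- \frac{1}{2}\right) 0 = 0$)
$L{\left(H \right)} = 6 + \left(5 + H\right) \left(15 + H\right)$ ($L{\left(H \right)} = 6 + \left(H + \left(6 - -9\right)\right) \left(H + 5\right) = 6 + \left(H + \left(6 + 9\right)\right) \left(5 + H\right) = 6 + \left(H + 15\right) \left(5 + H\right) = 6 + \left(15 + H\right) \left(5 + H\right) = 6 + \left(5 + H\right) \left(15 + H\right)$)
$L{\left(J \right)} \left(-109\right) = \left(81 + 0^{2} + 20 \cdot 0\right) \left(-109\right) = \left(81 + 0 + 0\right) \left(-109\right) = 81 \left(-109\right) = -8829$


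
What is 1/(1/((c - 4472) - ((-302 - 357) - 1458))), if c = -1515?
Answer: -3870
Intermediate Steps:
1/(1/((c - 4472) - ((-302 - 357) - 1458))) = 1/(1/((-1515 - 4472) - ((-302 - 357) - 1458))) = 1/(1/(-5987 - (-659 - 1458))) = 1/(1/(-5987 - 1*(-2117))) = 1/(1/(-5987 + 2117)) = 1/(1/(-3870)) = 1/(-1/3870) = -3870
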